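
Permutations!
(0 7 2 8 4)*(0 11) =(0 7 2 8 4 11) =[7, 1, 8, 3, 11, 5, 6, 2, 4, 9, 10, 0]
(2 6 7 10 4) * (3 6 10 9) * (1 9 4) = (1 9 3 6 7 4 2 10) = [0, 9, 10, 6, 2, 5, 7, 4, 8, 3, 1]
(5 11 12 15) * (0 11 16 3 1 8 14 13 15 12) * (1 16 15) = (0 11)(1 8 14 13)(3 16)(5 15) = [11, 8, 2, 16, 4, 15, 6, 7, 14, 9, 10, 0, 12, 1, 13, 5, 3]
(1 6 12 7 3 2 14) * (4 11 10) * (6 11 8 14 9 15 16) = [0, 11, 9, 2, 8, 5, 12, 3, 14, 15, 4, 10, 7, 13, 1, 16, 6] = (1 11 10 4 8 14)(2 9 15 16 6 12 7 3)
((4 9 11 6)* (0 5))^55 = ((0 5)(4 9 11 6))^55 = (0 5)(4 6 11 9)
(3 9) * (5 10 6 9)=(3 5 10 6 9)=[0, 1, 2, 5, 4, 10, 9, 7, 8, 3, 6]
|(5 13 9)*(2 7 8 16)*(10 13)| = |(2 7 8 16)(5 10 13 9)| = 4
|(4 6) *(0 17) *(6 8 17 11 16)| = 7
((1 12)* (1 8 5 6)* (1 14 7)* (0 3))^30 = (1 8 6 7 12 5 14)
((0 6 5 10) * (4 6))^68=((0 4 6 5 10))^68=(0 5 4 10 6)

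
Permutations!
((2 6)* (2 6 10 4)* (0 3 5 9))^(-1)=(0 9 5 3)(2 4 10)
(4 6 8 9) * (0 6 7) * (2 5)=(0 6 8 9 4 7)(2 5)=[6, 1, 5, 3, 7, 2, 8, 0, 9, 4]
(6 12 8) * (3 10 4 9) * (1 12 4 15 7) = (1 12 8 6 4 9 3 10 15 7) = [0, 12, 2, 10, 9, 5, 4, 1, 6, 3, 15, 11, 8, 13, 14, 7]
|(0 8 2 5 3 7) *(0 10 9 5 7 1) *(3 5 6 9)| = |(0 8 2 7 10 3 1)(6 9)| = 14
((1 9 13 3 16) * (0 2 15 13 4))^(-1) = (0 4 9 1 16 3 13 15 2)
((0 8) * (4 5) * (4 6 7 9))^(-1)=(0 8)(4 9 7 6 5)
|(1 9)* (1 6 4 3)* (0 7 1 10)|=|(0 7 1 9 6 4 3 10)|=8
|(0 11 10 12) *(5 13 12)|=|(0 11 10 5 13 12)|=6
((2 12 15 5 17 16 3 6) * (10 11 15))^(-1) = ((2 12 10 11 15 5 17 16 3 6))^(-1) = (2 6 3 16 17 5 15 11 10 12)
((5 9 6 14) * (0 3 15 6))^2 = (0 15 14 9 3 6 5)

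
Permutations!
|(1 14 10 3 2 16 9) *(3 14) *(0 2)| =6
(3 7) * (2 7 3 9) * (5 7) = (2 5 7 9) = [0, 1, 5, 3, 4, 7, 6, 9, 8, 2]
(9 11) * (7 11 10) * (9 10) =(7 11 10) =[0, 1, 2, 3, 4, 5, 6, 11, 8, 9, 7, 10]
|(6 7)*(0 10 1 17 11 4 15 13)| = |(0 10 1 17 11 4 15 13)(6 7)| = 8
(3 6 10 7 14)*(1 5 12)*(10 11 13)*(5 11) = (1 11 13 10 7 14 3 6 5 12) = [0, 11, 2, 6, 4, 12, 5, 14, 8, 9, 7, 13, 1, 10, 3]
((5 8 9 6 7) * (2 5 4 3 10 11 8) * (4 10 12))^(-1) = (2 5)(3 4 12)(6 9 8 11 10 7)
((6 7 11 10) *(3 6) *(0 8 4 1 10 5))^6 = (0 6 4 11 10)(1 5 3 8 7)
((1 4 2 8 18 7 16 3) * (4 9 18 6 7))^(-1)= ((1 9 18 4 2 8 6 7 16 3))^(-1)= (1 3 16 7 6 8 2 4 18 9)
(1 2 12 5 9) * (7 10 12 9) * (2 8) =(1 8 2 9)(5 7 10 12) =[0, 8, 9, 3, 4, 7, 6, 10, 2, 1, 12, 11, 5]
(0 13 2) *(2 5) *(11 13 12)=(0 12 11 13 5 2)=[12, 1, 0, 3, 4, 2, 6, 7, 8, 9, 10, 13, 11, 5]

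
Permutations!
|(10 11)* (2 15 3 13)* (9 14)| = 4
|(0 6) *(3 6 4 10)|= 5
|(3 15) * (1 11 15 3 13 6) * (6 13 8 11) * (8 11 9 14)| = |(1 6)(8 9 14)(11 15)| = 6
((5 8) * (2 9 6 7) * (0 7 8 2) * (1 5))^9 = (0 7)(1 9)(2 8)(5 6)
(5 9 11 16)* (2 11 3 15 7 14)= (2 11 16 5 9 3 15 7 14)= [0, 1, 11, 15, 4, 9, 6, 14, 8, 3, 10, 16, 12, 13, 2, 7, 5]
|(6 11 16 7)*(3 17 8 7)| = |(3 17 8 7 6 11 16)| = 7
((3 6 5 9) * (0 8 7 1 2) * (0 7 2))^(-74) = (0 8 2 7 1)(3 5)(6 9)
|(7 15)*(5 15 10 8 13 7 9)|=|(5 15 9)(7 10 8 13)|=12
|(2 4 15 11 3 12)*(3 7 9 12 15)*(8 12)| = 9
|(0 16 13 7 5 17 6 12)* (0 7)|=|(0 16 13)(5 17 6 12 7)|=15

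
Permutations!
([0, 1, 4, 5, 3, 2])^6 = [0, 1, 3, 2, 5, 4]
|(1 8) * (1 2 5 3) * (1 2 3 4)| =6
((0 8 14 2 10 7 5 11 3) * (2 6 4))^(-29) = ((0 8 14 6 4 2 10 7 5 11 3))^(-29) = (0 4 5 8 2 11 14 10 3 6 7)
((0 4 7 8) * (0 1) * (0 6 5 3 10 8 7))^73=((0 4)(1 6 5 3 10 8))^73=(0 4)(1 6 5 3 10 8)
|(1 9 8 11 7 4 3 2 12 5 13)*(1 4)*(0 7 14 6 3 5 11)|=30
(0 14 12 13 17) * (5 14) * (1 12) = [5, 12, 2, 3, 4, 14, 6, 7, 8, 9, 10, 11, 13, 17, 1, 15, 16, 0] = (0 5 14 1 12 13 17)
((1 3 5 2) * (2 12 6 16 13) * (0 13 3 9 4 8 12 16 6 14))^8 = (0 14 12 8 4 9 1 2 13)(3 16 5)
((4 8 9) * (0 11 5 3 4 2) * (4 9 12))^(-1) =(0 2 9 3 5 11)(4 12 8)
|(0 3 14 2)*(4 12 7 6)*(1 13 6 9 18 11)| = |(0 3 14 2)(1 13 6 4 12 7 9 18 11)| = 36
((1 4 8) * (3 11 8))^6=(1 4 3 11 8)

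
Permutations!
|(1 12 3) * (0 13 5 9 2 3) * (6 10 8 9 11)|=12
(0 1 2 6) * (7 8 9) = (0 1 2 6)(7 8 9) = [1, 2, 6, 3, 4, 5, 0, 8, 9, 7]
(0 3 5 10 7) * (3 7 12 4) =[7, 1, 2, 5, 3, 10, 6, 0, 8, 9, 12, 11, 4] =(0 7)(3 5 10 12 4)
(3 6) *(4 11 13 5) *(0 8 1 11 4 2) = [8, 11, 0, 6, 4, 2, 3, 7, 1, 9, 10, 13, 12, 5] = (0 8 1 11 13 5 2)(3 6)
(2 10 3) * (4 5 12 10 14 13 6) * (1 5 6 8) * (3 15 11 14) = [0, 5, 3, 2, 6, 12, 4, 7, 1, 9, 15, 14, 10, 8, 13, 11] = (1 5 12 10 15 11 14 13 8)(2 3)(4 6)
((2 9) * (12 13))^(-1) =(2 9)(12 13)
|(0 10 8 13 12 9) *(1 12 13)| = |(13)(0 10 8 1 12 9)| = 6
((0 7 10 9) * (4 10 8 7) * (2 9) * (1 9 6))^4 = (0 6 4 1 10 9 2)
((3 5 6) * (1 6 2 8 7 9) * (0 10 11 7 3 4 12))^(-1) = (0 12 4 6 1 9 7 11 10)(2 5 3 8)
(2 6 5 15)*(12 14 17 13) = [0, 1, 6, 3, 4, 15, 5, 7, 8, 9, 10, 11, 14, 12, 17, 2, 16, 13] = (2 6 5 15)(12 14 17 13)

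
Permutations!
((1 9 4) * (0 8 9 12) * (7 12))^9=(0 9 1 12 8 4 7)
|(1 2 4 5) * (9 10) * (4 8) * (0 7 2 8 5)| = |(0 7 2 5 1 8 4)(9 10)| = 14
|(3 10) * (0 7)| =2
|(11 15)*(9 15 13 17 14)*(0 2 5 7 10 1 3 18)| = 24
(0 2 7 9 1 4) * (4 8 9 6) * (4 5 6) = (0 2 7 4)(1 8 9)(5 6) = [2, 8, 7, 3, 0, 6, 5, 4, 9, 1]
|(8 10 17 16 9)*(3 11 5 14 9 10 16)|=9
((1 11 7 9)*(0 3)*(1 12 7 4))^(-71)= (0 3)(1 11 4)(7 9 12)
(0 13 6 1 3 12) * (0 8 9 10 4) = (0 13 6 1 3 12 8 9 10 4) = [13, 3, 2, 12, 0, 5, 1, 7, 9, 10, 4, 11, 8, 6]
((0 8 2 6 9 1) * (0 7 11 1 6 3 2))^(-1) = (0 8)(1 11 7)(2 3)(6 9)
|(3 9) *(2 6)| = 2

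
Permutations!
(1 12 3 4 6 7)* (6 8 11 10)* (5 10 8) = (1 12 3 4 5 10 6 7)(8 11) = [0, 12, 2, 4, 5, 10, 7, 1, 11, 9, 6, 8, 3]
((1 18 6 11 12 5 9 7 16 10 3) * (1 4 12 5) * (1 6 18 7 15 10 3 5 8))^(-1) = ((18)(1 7 16 3 4 12 6 11 8)(5 9 15 10))^(-1) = (18)(1 8 11 6 12 4 3 16 7)(5 10 15 9)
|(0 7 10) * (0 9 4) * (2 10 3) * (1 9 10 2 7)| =4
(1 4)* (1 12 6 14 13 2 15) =(1 4 12 6 14 13 2 15) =[0, 4, 15, 3, 12, 5, 14, 7, 8, 9, 10, 11, 6, 2, 13, 1]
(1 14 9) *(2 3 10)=(1 14 9)(2 3 10)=[0, 14, 3, 10, 4, 5, 6, 7, 8, 1, 2, 11, 12, 13, 9]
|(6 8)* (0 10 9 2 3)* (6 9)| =7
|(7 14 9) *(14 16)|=|(7 16 14 9)|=4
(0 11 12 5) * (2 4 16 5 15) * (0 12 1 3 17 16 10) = [11, 3, 4, 17, 10, 12, 6, 7, 8, 9, 0, 1, 15, 13, 14, 2, 5, 16] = (0 11 1 3 17 16 5 12 15 2 4 10)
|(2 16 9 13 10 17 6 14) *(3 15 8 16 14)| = |(2 14)(3 15 8 16 9 13 10 17 6)| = 18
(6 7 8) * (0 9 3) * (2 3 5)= (0 9 5 2 3)(6 7 8)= [9, 1, 3, 0, 4, 2, 7, 8, 6, 5]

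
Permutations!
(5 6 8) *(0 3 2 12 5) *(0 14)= (0 3 2 12 5 6 8 14)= [3, 1, 12, 2, 4, 6, 8, 7, 14, 9, 10, 11, 5, 13, 0]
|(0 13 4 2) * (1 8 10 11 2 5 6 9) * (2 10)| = 18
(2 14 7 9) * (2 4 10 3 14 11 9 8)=[0, 1, 11, 14, 10, 5, 6, 8, 2, 4, 3, 9, 12, 13, 7]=(2 11 9 4 10 3 14 7 8)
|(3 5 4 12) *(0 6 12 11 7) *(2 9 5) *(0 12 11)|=|(0 6 11 7 12 3 2 9 5 4)|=10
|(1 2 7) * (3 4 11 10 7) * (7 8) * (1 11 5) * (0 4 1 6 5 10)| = 6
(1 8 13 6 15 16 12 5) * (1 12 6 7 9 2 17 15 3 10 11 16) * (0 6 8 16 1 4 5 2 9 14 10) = (0 6 3)(1 16 8 13 7 14 10 11)(2 17 15 4 5 12) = [6, 16, 17, 0, 5, 12, 3, 14, 13, 9, 11, 1, 2, 7, 10, 4, 8, 15]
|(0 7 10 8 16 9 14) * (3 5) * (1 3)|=21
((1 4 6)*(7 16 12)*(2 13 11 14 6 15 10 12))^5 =((1 4 15 10 12 7 16 2 13 11 14 6))^5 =(1 7 14 10 13 4 16 6 12 11 15 2)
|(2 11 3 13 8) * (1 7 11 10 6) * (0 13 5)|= |(0 13 8 2 10 6 1 7 11 3 5)|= 11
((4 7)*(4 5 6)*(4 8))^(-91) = (4 8 6 5 7)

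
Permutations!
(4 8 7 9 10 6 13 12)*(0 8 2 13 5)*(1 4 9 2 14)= (0 8 7 2 13 12 9 10 6 5)(1 4 14)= [8, 4, 13, 3, 14, 0, 5, 2, 7, 10, 6, 11, 9, 12, 1]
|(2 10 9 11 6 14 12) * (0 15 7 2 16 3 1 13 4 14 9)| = 105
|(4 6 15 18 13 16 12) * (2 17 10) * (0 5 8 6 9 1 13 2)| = |(0 5 8 6 15 18 2 17 10)(1 13 16 12 4 9)| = 18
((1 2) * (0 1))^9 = (2)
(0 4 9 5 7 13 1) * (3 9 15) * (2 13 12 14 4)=(0 2 13 1)(3 9 5 7 12 14 4 15)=[2, 0, 13, 9, 15, 7, 6, 12, 8, 5, 10, 11, 14, 1, 4, 3]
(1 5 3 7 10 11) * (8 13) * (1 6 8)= (1 5 3 7 10 11 6 8 13)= [0, 5, 2, 7, 4, 3, 8, 10, 13, 9, 11, 6, 12, 1]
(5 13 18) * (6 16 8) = (5 13 18)(6 16 8) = [0, 1, 2, 3, 4, 13, 16, 7, 6, 9, 10, 11, 12, 18, 14, 15, 8, 17, 5]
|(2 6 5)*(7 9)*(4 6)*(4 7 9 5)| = |(9)(2 7 5)(4 6)| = 6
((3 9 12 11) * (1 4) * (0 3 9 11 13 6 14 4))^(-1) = (0 1 4 14 6 13 12 9 11 3)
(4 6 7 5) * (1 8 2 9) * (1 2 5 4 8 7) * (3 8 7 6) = (1 6)(2 9)(3 8 5 7 4) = [0, 6, 9, 8, 3, 7, 1, 4, 5, 2]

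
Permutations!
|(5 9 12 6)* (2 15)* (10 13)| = 4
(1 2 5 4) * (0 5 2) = (0 5 4 1) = [5, 0, 2, 3, 1, 4]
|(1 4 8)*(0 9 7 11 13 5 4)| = 9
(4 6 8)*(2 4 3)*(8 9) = (2 4 6 9 8 3) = [0, 1, 4, 2, 6, 5, 9, 7, 3, 8]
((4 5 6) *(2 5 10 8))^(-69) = (2 4)(5 10)(6 8)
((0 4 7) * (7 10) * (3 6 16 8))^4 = ((0 4 10 7)(3 6 16 8))^4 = (16)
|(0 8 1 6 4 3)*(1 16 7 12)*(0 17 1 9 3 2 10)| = 13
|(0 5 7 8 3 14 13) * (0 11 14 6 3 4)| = 30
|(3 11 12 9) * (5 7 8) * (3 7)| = 7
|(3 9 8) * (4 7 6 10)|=|(3 9 8)(4 7 6 10)|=12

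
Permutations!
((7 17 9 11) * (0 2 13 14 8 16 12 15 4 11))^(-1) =((0 2 13 14 8 16 12 15 4 11 7 17 9))^(-1) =(0 9 17 7 11 4 15 12 16 8 14 13 2)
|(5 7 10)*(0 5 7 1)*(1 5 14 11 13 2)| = |(0 14 11 13 2 1)(7 10)| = 6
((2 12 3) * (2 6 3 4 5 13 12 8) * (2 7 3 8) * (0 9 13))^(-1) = (0 5 4 12 13 9)(3 7 8 6)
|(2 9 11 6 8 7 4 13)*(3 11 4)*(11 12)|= |(2 9 4 13)(3 12 11 6 8 7)|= 12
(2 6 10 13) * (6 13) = (2 13)(6 10) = [0, 1, 13, 3, 4, 5, 10, 7, 8, 9, 6, 11, 12, 2]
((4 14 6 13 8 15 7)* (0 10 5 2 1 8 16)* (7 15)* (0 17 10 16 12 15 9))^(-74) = (0 1 13 17 7 15 5 14)(2 6 16 8 12 10 4 9)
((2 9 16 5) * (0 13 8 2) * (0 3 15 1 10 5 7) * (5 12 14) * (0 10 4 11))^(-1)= (0 11 4 1 15 3 5 14 12 10 7 16 9 2 8 13)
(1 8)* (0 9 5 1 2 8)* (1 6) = (0 9 5 6 1)(2 8) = [9, 0, 8, 3, 4, 6, 1, 7, 2, 5]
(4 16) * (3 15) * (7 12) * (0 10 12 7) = (0 10 12)(3 15)(4 16) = [10, 1, 2, 15, 16, 5, 6, 7, 8, 9, 12, 11, 0, 13, 14, 3, 4]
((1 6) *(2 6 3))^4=(6)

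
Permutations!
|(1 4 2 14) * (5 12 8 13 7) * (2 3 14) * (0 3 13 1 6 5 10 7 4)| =8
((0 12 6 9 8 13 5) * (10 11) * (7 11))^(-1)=(0 5 13 8 9 6 12)(7 10 11)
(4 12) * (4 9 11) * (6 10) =(4 12 9 11)(6 10) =[0, 1, 2, 3, 12, 5, 10, 7, 8, 11, 6, 4, 9]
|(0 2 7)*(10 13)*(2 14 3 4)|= |(0 14 3 4 2 7)(10 13)|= 6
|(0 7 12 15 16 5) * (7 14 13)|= 8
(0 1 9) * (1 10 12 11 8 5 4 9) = (0 10 12 11 8 5 4 9) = [10, 1, 2, 3, 9, 4, 6, 7, 5, 0, 12, 8, 11]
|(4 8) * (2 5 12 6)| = |(2 5 12 6)(4 8)| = 4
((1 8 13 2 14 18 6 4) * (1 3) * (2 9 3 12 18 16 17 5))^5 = ((1 8 13 9 3)(2 14 16 17 5)(4 12 18 6))^5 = (4 12 18 6)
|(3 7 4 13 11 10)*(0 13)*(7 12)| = 8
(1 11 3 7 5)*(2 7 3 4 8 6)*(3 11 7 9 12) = (1 7 5)(2 9 12 3 11 4 8 6) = [0, 7, 9, 11, 8, 1, 2, 5, 6, 12, 10, 4, 3]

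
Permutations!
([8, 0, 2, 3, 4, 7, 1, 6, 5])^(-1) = [1, 6, 2, 3, 4, 8, 7, 5, 0]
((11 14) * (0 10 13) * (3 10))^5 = (0 3 10 13)(11 14)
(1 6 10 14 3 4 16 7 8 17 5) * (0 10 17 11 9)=(0 10 14 3 4 16 7 8 11 9)(1 6 17 5)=[10, 6, 2, 4, 16, 1, 17, 8, 11, 0, 14, 9, 12, 13, 3, 15, 7, 5]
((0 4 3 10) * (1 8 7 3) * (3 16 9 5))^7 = (0 5 7 4 3 16 1 10 9 8)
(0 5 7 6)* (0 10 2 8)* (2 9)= (0 5 7 6 10 9 2 8)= [5, 1, 8, 3, 4, 7, 10, 6, 0, 2, 9]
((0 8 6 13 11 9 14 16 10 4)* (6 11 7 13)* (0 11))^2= (4 9 16)(10 11 14)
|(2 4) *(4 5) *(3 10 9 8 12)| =15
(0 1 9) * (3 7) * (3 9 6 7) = (0 1 6 7 9) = [1, 6, 2, 3, 4, 5, 7, 9, 8, 0]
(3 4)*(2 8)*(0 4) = (0 4 3)(2 8) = [4, 1, 8, 0, 3, 5, 6, 7, 2]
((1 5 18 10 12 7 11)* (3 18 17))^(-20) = ((1 5 17 3 18 10 12 7 11))^(-20) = (1 7 10 3 5 11 12 18 17)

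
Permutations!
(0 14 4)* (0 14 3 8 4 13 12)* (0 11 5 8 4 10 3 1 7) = (0 1 7)(3 4 14 13 12 11 5 8 10) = [1, 7, 2, 4, 14, 8, 6, 0, 10, 9, 3, 5, 11, 12, 13]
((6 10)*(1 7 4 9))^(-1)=(1 9 4 7)(6 10)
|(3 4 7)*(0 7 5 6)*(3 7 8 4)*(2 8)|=|(0 2 8 4 5 6)|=6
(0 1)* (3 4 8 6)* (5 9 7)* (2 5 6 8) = (0 1)(2 5 9 7 6 3 4) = [1, 0, 5, 4, 2, 9, 3, 6, 8, 7]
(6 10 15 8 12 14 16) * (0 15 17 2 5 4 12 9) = (0 15 8 9)(2 5 4 12 14 16 6 10 17) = [15, 1, 5, 3, 12, 4, 10, 7, 9, 0, 17, 11, 14, 13, 16, 8, 6, 2]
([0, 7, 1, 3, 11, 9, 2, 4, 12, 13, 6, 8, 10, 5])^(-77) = [0, 8, 11, 3, 10, 9, 4, 12, 2, 13, 7, 6, 1, 5]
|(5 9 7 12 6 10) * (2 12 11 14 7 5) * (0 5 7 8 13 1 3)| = |(0 5 9 7 11 14 8 13 1 3)(2 12 6 10)| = 20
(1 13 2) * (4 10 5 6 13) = [0, 4, 1, 3, 10, 6, 13, 7, 8, 9, 5, 11, 12, 2] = (1 4 10 5 6 13 2)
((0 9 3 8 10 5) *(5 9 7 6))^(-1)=(0 5 6 7)(3 9 10 8)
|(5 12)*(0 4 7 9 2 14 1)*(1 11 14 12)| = 8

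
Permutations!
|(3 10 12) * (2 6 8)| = 3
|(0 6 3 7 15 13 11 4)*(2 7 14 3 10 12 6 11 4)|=42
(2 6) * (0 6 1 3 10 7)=(0 6 2 1 3 10 7)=[6, 3, 1, 10, 4, 5, 2, 0, 8, 9, 7]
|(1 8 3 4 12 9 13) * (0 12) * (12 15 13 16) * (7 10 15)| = 9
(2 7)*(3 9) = (2 7)(3 9) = [0, 1, 7, 9, 4, 5, 6, 2, 8, 3]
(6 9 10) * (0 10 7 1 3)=(0 10 6 9 7 1 3)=[10, 3, 2, 0, 4, 5, 9, 1, 8, 7, 6]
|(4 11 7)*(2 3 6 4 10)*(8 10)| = 8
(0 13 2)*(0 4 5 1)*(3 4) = [13, 0, 3, 4, 5, 1, 6, 7, 8, 9, 10, 11, 12, 2] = (0 13 2 3 4 5 1)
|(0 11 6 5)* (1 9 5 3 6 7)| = 6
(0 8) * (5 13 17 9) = (0 8)(5 13 17 9) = [8, 1, 2, 3, 4, 13, 6, 7, 0, 5, 10, 11, 12, 17, 14, 15, 16, 9]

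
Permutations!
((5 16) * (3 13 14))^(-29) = (3 13 14)(5 16)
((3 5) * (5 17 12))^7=((3 17 12 5))^7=(3 5 12 17)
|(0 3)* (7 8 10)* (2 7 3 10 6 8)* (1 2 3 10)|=|(10)(0 1 2 7 3)(6 8)|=10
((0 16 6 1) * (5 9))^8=(16)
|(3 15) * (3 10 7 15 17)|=|(3 17)(7 15 10)|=6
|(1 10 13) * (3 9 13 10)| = |(1 3 9 13)| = 4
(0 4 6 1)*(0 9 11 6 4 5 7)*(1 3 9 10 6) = (0 5 7)(1 10 6 3 9 11) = [5, 10, 2, 9, 4, 7, 3, 0, 8, 11, 6, 1]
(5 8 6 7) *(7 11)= (5 8 6 11 7)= [0, 1, 2, 3, 4, 8, 11, 5, 6, 9, 10, 7]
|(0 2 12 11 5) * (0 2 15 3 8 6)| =|(0 15 3 8 6)(2 12 11 5)| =20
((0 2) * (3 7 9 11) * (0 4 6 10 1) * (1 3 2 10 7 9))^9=((0 10 3 9 11 2 4 6 7 1))^9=(0 1 7 6 4 2 11 9 3 10)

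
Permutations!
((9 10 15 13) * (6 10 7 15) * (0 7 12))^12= (15)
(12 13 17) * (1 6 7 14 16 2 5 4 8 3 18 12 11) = (1 6 7 14 16 2 5 4 8 3 18 12 13 17 11) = [0, 6, 5, 18, 8, 4, 7, 14, 3, 9, 10, 1, 13, 17, 16, 15, 2, 11, 12]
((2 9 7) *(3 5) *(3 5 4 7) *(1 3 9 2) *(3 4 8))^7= (9)(1 4 7)(3 8)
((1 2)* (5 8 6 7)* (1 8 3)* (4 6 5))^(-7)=(1 5 2 3 8)(4 7 6)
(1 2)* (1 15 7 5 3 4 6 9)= (1 2 15 7 5 3 4 6 9)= [0, 2, 15, 4, 6, 3, 9, 5, 8, 1, 10, 11, 12, 13, 14, 7]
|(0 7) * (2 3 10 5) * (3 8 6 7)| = 8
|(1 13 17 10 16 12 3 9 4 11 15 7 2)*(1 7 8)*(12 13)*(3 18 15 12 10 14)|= |(1 10 16 13 17 14 3 9 4 11 12 18 15 8)(2 7)|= 14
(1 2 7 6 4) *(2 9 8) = (1 9 8 2 7 6 4) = [0, 9, 7, 3, 1, 5, 4, 6, 2, 8]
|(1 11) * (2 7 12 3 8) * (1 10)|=15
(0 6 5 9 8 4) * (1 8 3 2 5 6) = (0 1 8 4)(2 5 9 3) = [1, 8, 5, 2, 0, 9, 6, 7, 4, 3]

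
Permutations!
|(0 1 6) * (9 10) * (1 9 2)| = 6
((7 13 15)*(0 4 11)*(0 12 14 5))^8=(0 11 14)(4 12 5)(7 15 13)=((0 4 11 12 14 5)(7 13 15))^8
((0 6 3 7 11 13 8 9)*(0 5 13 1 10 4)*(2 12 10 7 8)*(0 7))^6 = ((0 6 3 8 9 5 13 2 12 10 4 7 11 1))^6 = (0 13 11 9 4 3 12)(1 5 7 8 10 6 2)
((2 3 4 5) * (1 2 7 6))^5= ((1 2 3 4 5 7 6))^5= (1 7 4 2 6 5 3)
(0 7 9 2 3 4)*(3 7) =(0 3 4)(2 7 9) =[3, 1, 7, 4, 0, 5, 6, 9, 8, 2]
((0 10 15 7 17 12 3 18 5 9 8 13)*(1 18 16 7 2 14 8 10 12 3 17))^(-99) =(0 14 10 18 16 12 8 15 5 7 17 13 2 9 1 3)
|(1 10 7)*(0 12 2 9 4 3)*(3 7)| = |(0 12 2 9 4 7 1 10 3)| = 9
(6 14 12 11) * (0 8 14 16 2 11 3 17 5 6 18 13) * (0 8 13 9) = (0 13 8 14 12 3 17 5 6 16 2 11 18 9) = [13, 1, 11, 17, 4, 6, 16, 7, 14, 0, 10, 18, 3, 8, 12, 15, 2, 5, 9]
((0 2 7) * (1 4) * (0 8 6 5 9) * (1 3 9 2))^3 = ((0 1 4 3 9)(2 7 8 6 5))^3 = (0 3 1 9 4)(2 6 7 5 8)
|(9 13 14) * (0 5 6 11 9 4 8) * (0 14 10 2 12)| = 9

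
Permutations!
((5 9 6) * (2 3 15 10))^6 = (2 15)(3 10)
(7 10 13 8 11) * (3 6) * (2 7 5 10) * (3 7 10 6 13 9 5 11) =(2 10 9 5 6 7)(3 13 8) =[0, 1, 10, 13, 4, 6, 7, 2, 3, 5, 9, 11, 12, 8]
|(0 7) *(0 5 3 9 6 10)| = |(0 7 5 3 9 6 10)| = 7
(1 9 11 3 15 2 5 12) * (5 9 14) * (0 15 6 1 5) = (0 15 2 9 11 3 6 1 14)(5 12) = [15, 14, 9, 6, 4, 12, 1, 7, 8, 11, 10, 3, 5, 13, 0, 2]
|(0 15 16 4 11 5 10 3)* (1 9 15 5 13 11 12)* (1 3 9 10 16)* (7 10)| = 30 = |(0 5 16 4 12 3)(1 7 10 9 15)(11 13)|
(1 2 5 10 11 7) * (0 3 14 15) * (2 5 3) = (0 2 3 14 15)(1 5 10 11 7) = [2, 5, 3, 14, 4, 10, 6, 1, 8, 9, 11, 7, 12, 13, 15, 0]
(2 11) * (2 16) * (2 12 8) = (2 11 16 12 8) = [0, 1, 11, 3, 4, 5, 6, 7, 2, 9, 10, 16, 8, 13, 14, 15, 12]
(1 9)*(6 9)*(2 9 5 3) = [0, 6, 9, 2, 4, 3, 5, 7, 8, 1] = (1 6 5 3 2 9)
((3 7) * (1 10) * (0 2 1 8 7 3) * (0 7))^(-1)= ((0 2 1 10 8))^(-1)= (0 8 10 1 2)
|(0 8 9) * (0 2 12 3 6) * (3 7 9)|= |(0 8 3 6)(2 12 7 9)|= 4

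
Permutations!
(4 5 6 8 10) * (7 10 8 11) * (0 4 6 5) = (0 4)(6 11 7 10) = [4, 1, 2, 3, 0, 5, 11, 10, 8, 9, 6, 7]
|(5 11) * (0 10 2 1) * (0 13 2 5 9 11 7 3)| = |(0 10 5 7 3)(1 13 2)(9 11)| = 30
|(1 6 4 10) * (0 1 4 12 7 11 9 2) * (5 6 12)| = 14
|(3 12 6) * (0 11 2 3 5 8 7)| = |(0 11 2 3 12 6 5 8 7)| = 9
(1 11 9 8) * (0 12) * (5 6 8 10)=(0 12)(1 11 9 10 5 6 8)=[12, 11, 2, 3, 4, 6, 8, 7, 1, 10, 5, 9, 0]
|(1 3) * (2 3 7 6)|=5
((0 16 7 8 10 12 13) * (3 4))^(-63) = ((0 16 7 8 10 12 13)(3 4))^(-63) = (16)(3 4)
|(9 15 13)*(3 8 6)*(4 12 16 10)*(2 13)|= 12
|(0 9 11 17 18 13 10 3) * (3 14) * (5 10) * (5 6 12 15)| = 13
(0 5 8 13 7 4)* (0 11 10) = (0 5 8 13 7 4 11 10) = [5, 1, 2, 3, 11, 8, 6, 4, 13, 9, 0, 10, 12, 7]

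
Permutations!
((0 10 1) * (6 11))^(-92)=((0 10 1)(6 11))^(-92)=(11)(0 10 1)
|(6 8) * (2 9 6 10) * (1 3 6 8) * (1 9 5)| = 8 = |(1 3 6 9 8 10 2 5)|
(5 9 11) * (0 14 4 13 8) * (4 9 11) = [14, 1, 2, 3, 13, 11, 6, 7, 0, 4, 10, 5, 12, 8, 9] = (0 14 9 4 13 8)(5 11)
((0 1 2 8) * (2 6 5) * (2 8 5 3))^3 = ((0 1 6 3 2 5 8))^3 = (0 3 8 6 5 1 2)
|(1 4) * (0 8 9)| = 6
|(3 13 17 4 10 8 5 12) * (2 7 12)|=|(2 7 12 3 13 17 4 10 8 5)|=10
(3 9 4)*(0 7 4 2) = (0 7 4 3 9 2) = [7, 1, 0, 9, 3, 5, 6, 4, 8, 2]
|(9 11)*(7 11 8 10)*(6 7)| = |(6 7 11 9 8 10)| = 6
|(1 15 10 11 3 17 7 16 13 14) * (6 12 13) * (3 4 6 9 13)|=14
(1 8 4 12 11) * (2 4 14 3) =(1 8 14 3 2 4 12 11) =[0, 8, 4, 2, 12, 5, 6, 7, 14, 9, 10, 1, 11, 13, 3]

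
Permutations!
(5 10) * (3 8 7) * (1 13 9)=(1 13 9)(3 8 7)(5 10)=[0, 13, 2, 8, 4, 10, 6, 3, 7, 1, 5, 11, 12, 9]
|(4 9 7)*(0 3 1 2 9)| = |(0 3 1 2 9 7 4)| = 7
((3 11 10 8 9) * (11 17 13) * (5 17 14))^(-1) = (3 9 8 10 11 13 17 5 14)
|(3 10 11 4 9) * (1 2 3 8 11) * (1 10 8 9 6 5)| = 8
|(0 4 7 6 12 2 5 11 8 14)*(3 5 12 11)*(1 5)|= 42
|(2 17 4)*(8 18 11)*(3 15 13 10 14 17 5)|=|(2 5 3 15 13 10 14 17 4)(8 18 11)|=9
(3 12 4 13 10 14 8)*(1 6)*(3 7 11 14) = (1 6)(3 12 4 13 10)(7 11 14 8) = [0, 6, 2, 12, 13, 5, 1, 11, 7, 9, 3, 14, 4, 10, 8]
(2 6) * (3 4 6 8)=(2 8 3 4 6)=[0, 1, 8, 4, 6, 5, 2, 7, 3]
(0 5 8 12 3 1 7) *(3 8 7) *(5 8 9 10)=(0 8 12 9 10 5 7)(1 3)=[8, 3, 2, 1, 4, 7, 6, 0, 12, 10, 5, 11, 9]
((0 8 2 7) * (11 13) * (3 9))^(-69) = (0 7 2 8)(3 9)(11 13) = ((0 8 2 7)(3 9)(11 13))^(-69)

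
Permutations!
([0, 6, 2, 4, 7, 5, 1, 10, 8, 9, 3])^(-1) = (1 6)(3 10 7 4)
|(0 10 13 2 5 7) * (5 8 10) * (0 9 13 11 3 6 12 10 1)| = |(0 5 7 9 13 2 8 1)(3 6 12 10 11)| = 40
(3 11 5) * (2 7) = [0, 1, 7, 11, 4, 3, 6, 2, 8, 9, 10, 5] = (2 7)(3 11 5)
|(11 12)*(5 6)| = |(5 6)(11 12)| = 2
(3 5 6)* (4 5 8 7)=(3 8 7 4 5 6)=[0, 1, 2, 8, 5, 6, 3, 4, 7]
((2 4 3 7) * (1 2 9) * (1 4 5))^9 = (3 7 9 4)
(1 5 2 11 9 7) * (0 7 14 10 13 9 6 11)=(0 7 1 5 2)(6 11)(9 14 10 13)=[7, 5, 0, 3, 4, 2, 11, 1, 8, 14, 13, 6, 12, 9, 10]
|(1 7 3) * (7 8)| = 4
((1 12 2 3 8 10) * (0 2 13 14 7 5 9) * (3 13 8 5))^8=(14)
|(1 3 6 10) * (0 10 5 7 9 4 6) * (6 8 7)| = |(0 10 1 3)(4 8 7 9)(5 6)| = 4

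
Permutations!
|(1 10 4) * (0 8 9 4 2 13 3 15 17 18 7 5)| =14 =|(0 8 9 4 1 10 2 13 3 15 17 18 7 5)|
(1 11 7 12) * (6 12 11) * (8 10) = (1 6 12)(7 11)(8 10) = [0, 6, 2, 3, 4, 5, 12, 11, 10, 9, 8, 7, 1]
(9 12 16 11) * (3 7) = (3 7)(9 12 16 11) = [0, 1, 2, 7, 4, 5, 6, 3, 8, 12, 10, 9, 16, 13, 14, 15, 11]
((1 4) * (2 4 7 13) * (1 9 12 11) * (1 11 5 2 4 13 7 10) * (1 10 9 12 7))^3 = ((1 9 7)(2 13 4 12 5))^3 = (2 12 13 5 4)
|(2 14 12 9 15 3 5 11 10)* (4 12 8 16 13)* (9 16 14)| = 28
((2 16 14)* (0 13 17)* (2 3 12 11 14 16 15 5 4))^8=((0 13 17)(2 15 5 4)(3 12 11 14))^8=(0 17 13)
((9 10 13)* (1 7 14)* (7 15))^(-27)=((1 15 7 14)(9 10 13))^(-27)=(1 15 7 14)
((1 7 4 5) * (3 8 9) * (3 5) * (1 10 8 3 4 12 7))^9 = ((5 10 8 9)(7 12))^9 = (5 10 8 9)(7 12)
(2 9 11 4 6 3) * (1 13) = [0, 13, 9, 2, 6, 5, 3, 7, 8, 11, 10, 4, 12, 1] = (1 13)(2 9 11 4 6 3)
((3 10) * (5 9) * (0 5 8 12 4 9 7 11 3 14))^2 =((0 5 7 11 3 10 14)(4 9 8 12))^2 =(0 7 3 14 5 11 10)(4 8)(9 12)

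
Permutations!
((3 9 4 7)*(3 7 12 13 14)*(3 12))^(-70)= (3 4 9)(12 14 13)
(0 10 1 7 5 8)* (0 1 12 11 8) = (0 10 12 11 8 1 7 5) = [10, 7, 2, 3, 4, 0, 6, 5, 1, 9, 12, 8, 11]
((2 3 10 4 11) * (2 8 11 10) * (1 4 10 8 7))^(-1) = (1 7 11 8 4)(2 3)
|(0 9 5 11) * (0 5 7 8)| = |(0 9 7 8)(5 11)| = 4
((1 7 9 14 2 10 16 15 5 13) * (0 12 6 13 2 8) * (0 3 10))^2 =((0 12 6 13 1 7 9 14 8 3 10 16 15 5 2))^2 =(0 6 1 9 8 10 15 2 12 13 7 14 3 16 5)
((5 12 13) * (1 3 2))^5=(1 2 3)(5 13 12)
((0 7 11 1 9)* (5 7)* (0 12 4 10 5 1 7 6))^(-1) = (0 6 5 10 4 12 9 1)(7 11)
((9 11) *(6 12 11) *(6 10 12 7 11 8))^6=(6 8 12 10 9 11 7)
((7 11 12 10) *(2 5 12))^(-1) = ((2 5 12 10 7 11))^(-1) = (2 11 7 10 12 5)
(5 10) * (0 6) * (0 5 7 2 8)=(0 6 5 10 7 2 8)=[6, 1, 8, 3, 4, 10, 5, 2, 0, 9, 7]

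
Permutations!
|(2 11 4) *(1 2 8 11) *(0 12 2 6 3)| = |(0 12 2 1 6 3)(4 8 11)| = 6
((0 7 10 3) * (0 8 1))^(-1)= ((0 7 10 3 8 1))^(-1)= (0 1 8 3 10 7)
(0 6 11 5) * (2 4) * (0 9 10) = (0 6 11 5 9 10)(2 4) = [6, 1, 4, 3, 2, 9, 11, 7, 8, 10, 0, 5]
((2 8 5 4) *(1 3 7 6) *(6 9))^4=((1 3 7 9 6)(2 8 5 4))^4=(1 6 9 7 3)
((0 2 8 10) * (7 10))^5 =((0 2 8 7 10))^5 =(10)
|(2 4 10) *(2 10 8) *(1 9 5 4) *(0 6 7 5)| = 9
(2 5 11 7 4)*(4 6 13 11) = [0, 1, 5, 3, 2, 4, 13, 6, 8, 9, 10, 7, 12, 11] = (2 5 4)(6 13 11 7)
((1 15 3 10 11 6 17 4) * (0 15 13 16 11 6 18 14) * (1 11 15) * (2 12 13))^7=(0 3 14 15 18 16 11 13 4 12 17 2 6 1 10)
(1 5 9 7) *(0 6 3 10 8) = [6, 5, 2, 10, 4, 9, 3, 1, 0, 7, 8] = (0 6 3 10 8)(1 5 9 7)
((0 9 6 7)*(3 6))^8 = ((0 9 3 6 7))^8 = (0 6 9 7 3)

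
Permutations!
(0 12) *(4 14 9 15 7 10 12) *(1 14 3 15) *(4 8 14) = [8, 4, 2, 15, 3, 5, 6, 10, 14, 1, 12, 11, 0, 13, 9, 7] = (0 8 14 9 1 4 3 15 7 10 12)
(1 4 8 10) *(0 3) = (0 3)(1 4 8 10) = [3, 4, 2, 0, 8, 5, 6, 7, 10, 9, 1]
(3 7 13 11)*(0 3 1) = (0 3 7 13 11 1) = [3, 0, 2, 7, 4, 5, 6, 13, 8, 9, 10, 1, 12, 11]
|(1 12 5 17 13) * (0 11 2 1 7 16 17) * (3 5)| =28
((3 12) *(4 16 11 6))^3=(3 12)(4 6 11 16)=((3 12)(4 16 11 6))^3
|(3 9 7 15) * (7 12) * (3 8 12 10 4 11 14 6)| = 28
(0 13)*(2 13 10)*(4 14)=(0 10 2 13)(4 14)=[10, 1, 13, 3, 14, 5, 6, 7, 8, 9, 2, 11, 12, 0, 4]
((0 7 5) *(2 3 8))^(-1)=((0 7 5)(2 3 8))^(-1)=(0 5 7)(2 8 3)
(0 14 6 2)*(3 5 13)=(0 14 6 2)(3 5 13)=[14, 1, 0, 5, 4, 13, 2, 7, 8, 9, 10, 11, 12, 3, 6]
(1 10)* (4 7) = (1 10)(4 7) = [0, 10, 2, 3, 7, 5, 6, 4, 8, 9, 1]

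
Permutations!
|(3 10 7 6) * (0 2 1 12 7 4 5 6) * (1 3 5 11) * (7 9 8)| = 22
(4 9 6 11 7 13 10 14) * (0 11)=[11, 1, 2, 3, 9, 5, 0, 13, 8, 6, 14, 7, 12, 10, 4]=(0 11 7 13 10 14 4 9 6)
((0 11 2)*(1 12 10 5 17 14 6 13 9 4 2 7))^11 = ((0 11 7 1 12 10 5 17 14 6 13 9 4 2))^11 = (0 9 14 10 7 2 13 17 12 11 4 6 5 1)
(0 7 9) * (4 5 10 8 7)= [4, 1, 2, 3, 5, 10, 6, 9, 7, 0, 8]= (0 4 5 10 8 7 9)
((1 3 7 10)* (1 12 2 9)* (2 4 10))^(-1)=((1 3 7 2 9)(4 10 12))^(-1)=(1 9 2 7 3)(4 12 10)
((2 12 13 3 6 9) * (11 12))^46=((2 11 12 13 3 6 9))^46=(2 3 11 6 12 9 13)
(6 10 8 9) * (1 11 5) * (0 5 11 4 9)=[5, 4, 2, 3, 9, 1, 10, 7, 0, 6, 8, 11]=(11)(0 5 1 4 9 6 10 8)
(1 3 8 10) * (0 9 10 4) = (0 9 10 1 3 8 4) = [9, 3, 2, 8, 0, 5, 6, 7, 4, 10, 1]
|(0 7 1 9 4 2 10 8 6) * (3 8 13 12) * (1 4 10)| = 12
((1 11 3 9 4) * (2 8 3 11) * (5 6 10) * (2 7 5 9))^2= (11)(1 5 10 4 7 6 9)(2 3 8)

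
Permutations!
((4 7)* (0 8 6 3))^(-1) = ((0 8 6 3)(4 7))^(-1) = (0 3 6 8)(4 7)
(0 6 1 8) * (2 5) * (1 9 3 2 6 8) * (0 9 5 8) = (2 8 9 3)(5 6) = [0, 1, 8, 2, 4, 6, 5, 7, 9, 3]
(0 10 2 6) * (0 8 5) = (0 10 2 6 8 5) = [10, 1, 6, 3, 4, 0, 8, 7, 5, 9, 2]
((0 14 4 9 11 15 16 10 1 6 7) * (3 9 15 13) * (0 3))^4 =((0 14 4 15 16 10 1 6 7 3 9 11 13))^4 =(0 16 7 13 15 6 11 4 1 9 14 10 3)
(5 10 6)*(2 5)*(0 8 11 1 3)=(0 8 11 1 3)(2 5 10 6)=[8, 3, 5, 0, 4, 10, 2, 7, 11, 9, 6, 1]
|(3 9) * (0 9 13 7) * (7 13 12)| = 5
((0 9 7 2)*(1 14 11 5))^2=(0 7)(1 11)(2 9)(5 14)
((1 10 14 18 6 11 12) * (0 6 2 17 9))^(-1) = (0 9 17 2 18 14 10 1 12 11 6)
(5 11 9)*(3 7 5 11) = [0, 1, 2, 7, 4, 3, 6, 5, 8, 11, 10, 9] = (3 7 5)(9 11)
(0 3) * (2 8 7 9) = (0 3)(2 8 7 9) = [3, 1, 8, 0, 4, 5, 6, 9, 7, 2]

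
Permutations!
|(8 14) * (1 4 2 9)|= 4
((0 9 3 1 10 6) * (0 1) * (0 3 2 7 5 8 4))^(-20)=(0 9 2 7 5 8 4)(1 10 6)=((0 9 2 7 5 8 4)(1 10 6))^(-20)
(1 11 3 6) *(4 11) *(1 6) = (1 4 11 3) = [0, 4, 2, 1, 11, 5, 6, 7, 8, 9, 10, 3]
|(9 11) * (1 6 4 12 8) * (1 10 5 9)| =9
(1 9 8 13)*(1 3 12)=(1 9 8 13 3 12)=[0, 9, 2, 12, 4, 5, 6, 7, 13, 8, 10, 11, 1, 3]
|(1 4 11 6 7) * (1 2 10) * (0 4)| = 8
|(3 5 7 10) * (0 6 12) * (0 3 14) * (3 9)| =|(0 6 12 9 3 5 7 10 14)| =9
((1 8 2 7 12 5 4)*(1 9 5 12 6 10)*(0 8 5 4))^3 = (12)(0 7 1 8 6 5 2 10)(4 9)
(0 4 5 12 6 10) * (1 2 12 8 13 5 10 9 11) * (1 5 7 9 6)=(0 4 10)(1 2 12)(5 8 13 7 9 11)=[4, 2, 12, 3, 10, 8, 6, 9, 13, 11, 0, 5, 1, 7]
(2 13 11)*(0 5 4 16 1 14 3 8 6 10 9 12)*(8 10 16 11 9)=(0 5 4 11 2 13 9 12)(1 14 3 10 8 6 16)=[5, 14, 13, 10, 11, 4, 16, 7, 6, 12, 8, 2, 0, 9, 3, 15, 1]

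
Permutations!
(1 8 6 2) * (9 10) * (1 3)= (1 8 6 2 3)(9 10)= [0, 8, 3, 1, 4, 5, 2, 7, 6, 10, 9]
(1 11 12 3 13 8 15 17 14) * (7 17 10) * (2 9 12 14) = (1 11 14)(2 9 12 3 13 8 15 10 7 17) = [0, 11, 9, 13, 4, 5, 6, 17, 15, 12, 7, 14, 3, 8, 1, 10, 16, 2]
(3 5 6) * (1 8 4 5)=(1 8 4 5 6 3)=[0, 8, 2, 1, 5, 6, 3, 7, 4]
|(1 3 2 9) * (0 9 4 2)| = 4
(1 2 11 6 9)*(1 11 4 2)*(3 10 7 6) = (2 4)(3 10 7 6 9 11) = [0, 1, 4, 10, 2, 5, 9, 6, 8, 11, 7, 3]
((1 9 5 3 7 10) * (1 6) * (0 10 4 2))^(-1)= ((0 10 6 1 9 5 3 7 4 2))^(-1)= (0 2 4 7 3 5 9 1 6 10)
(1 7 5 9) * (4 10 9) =(1 7 5 4 10 9) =[0, 7, 2, 3, 10, 4, 6, 5, 8, 1, 9]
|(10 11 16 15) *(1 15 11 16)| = 5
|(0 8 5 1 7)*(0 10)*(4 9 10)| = 8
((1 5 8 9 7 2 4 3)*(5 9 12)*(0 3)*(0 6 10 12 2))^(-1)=((0 3 1 9 7)(2 4 6 10 12 5 8))^(-1)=(0 7 9 1 3)(2 8 5 12 10 6 4)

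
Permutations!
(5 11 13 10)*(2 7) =(2 7)(5 11 13 10) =[0, 1, 7, 3, 4, 11, 6, 2, 8, 9, 5, 13, 12, 10]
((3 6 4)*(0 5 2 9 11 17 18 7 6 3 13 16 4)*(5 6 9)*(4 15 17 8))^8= ((0 6)(2 5)(4 13 16 15 17 18 7 9 11 8))^8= (4 11 7 17 16)(8 9 18 15 13)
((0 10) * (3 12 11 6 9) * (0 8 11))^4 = (0 6)(3 8)(9 10)(11 12)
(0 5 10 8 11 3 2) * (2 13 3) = (0 5 10 8 11 2)(3 13) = [5, 1, 0, 13, 4, 10, 6, 7, 11, 9, 8, 2, 12, 3]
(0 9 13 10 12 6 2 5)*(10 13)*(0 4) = (13)(0 9 10 12 6 2 5 4) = [9, 1, 5, 3, 0, 4, 2, 7, 8, 10, 12, 11, 6, 13]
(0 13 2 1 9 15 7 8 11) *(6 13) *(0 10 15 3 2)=(0 6 13)(1 9 3 2)(7 8 11 10 15)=[6, 9, 1, 2, 4, 5, 13, 8, 11, 3, 15, 10, 12, 0, 14, 7]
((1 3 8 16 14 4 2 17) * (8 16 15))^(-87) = ((1 3 16 14 4 2 17)(8 15))^(-87) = (1 4 3 2 16 17 14)(8 15)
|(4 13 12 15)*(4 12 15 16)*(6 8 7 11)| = |(4 13 15 12 16)(6 8 7 11)| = 20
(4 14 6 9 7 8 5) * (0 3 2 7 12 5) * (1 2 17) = [3, 2, 7, 17, 14, 4, 9, 8, 0, 12, 10, 11, 5, 13, 6, 15, 16, 1] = (0 3 17 1 2 7 8)(4 14 6 9 12 5)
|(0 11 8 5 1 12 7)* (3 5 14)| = |(0 11 8 14 3 5 1 12 7)| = 9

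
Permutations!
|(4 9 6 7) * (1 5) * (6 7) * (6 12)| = 6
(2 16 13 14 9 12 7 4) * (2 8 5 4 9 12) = [0, 1, 16, 3, 8, 4, 6, 9, 5, 2, 10, 11, 7, 14, 12, 15, 13] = (2 16 13 14 12 7 9)(4 8 5)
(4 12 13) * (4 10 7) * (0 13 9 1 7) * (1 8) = (0 13 10)(1 7 4 12 9 8) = [13, 7, 2, 3, 12, 5, 6, 4, 1, 8, 0, 11, 9, 10]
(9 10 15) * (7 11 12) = [0, 1, 2, 3, 4, 5, 6, 11, 8, 10, 15, 12, 7, 13, 14, 9] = (7 11 12)(9 10 15)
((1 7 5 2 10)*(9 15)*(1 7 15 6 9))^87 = ((1 15)(2 10 7 5)(6 9))^87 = (1 15)(2 5 7 10)(6 9)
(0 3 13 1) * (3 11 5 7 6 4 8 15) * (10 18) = (0 11 5 7 6 4 8 15 3 13 1)(10 18) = [11, 0, 2, 13, 8, 7, 4, 6, 15, 9, 18, 5, 12, 1, 14, 3, 16, 17, 10]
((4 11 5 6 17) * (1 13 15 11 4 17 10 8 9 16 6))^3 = ((17)(1 13 15 11 5)(6 10 8 9 16))^3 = (17)(1 11 13 5 15)(6 9 10 16 8)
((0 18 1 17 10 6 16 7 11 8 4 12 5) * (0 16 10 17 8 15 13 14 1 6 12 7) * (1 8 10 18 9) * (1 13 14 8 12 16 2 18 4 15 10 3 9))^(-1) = (0 16 10 11 7 4 6 18 2 5 12 14 15 8 13 9 3 1)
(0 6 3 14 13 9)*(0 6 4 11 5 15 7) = [4, 1, 2, 14, 11, 15, 3, 0, 8, 6, 10, 5, 12, 9, 13, 7] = (0 4 11 5 15 7)(3 14 13 9 6)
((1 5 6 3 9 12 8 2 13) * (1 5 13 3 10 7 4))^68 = (1 7 6 13 4 10 5)(2 12 3 8 9) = ((1 13 5 6 10 7 4)(2 3 9 12 8))^68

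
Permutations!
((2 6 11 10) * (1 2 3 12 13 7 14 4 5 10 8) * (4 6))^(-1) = ((1 2 4 5 10 3 12 13 7 14 6 11 8))^(-1) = (1 8 11 6 14 7 13 12 3 10 5 4 2)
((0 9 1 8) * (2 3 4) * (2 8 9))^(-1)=((0 2 3 4 8)(1 9))^(-1)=(0 8 4 3 2)(1 9)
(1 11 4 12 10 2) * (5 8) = (1 11 4 12 10 2)(5 8) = [0, 11, 1, 3, 12, 8, 6, 7, 5, 9, 2, 4, 10]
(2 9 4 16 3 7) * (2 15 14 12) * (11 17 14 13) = [0, 1, 9, 7, 16, 5, 6, 15, 8, 4, 10, 17, 2, 11, 12, 13, 3, 14] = (2 9 4 16 3 7 15 13 11 17 14 12)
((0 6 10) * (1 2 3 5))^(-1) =(0 10 6)(1 5 3 2)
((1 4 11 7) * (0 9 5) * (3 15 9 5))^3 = ((0 5)(1 4 11 7)(3 15 9))^3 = (15)(0 5)(1 7 11 4)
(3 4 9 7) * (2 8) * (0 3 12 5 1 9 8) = (0 3 4 8 2)(1 9 7 12 5) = [3, 9, 0, 4, 8, 1, 6, 12, 2, 7, 10, 11, 5]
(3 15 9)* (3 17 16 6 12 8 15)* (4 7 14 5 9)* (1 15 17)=(1 15 4 7 14 5 9)(6 12 8 17 16)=[0, 15, 2, 3, 7, 9, 12, 14, 17, 1, 10, 11, 8, 13, 5, 4, 6, 16]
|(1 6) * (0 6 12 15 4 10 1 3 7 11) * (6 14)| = 30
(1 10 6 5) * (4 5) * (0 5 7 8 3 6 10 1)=(10)(0 5)(3 6 4 7 8)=[5, 1, 2, 6, 7, 0, 4, 8, 3, 9, 10]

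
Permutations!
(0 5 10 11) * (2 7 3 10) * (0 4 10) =(0 5 2 7 3)(4 10 11) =[5, 1, 7, 0, 10, 2, 6, 3, 8, 9, 11, 4]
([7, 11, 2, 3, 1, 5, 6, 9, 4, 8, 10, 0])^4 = (0 4 7 1 9 11 8)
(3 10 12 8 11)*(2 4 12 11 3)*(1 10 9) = (1 10 11 2 4 12 8 3 9) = [0, 10, 4, 9, 12, 5, 6, 7, 3, 1, 11, 2, 8]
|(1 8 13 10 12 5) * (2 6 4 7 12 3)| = 11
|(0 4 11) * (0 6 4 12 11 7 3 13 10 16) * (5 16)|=11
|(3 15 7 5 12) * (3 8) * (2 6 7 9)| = 9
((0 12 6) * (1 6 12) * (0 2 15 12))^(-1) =((0 1 6 2 15 12))^(-1) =(0 12 15 2 6 1)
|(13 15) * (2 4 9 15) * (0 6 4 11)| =8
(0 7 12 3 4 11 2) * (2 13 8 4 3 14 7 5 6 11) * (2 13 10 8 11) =(0 5 6 2)(4 13 11 10 8)(7 12 14) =[5, 1, 0, 3, 13, 6, 2, 12, 4, 9, 8, 10, 14, 11, 7]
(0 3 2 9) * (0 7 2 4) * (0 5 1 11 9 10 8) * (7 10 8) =(0 3 4 5 1 11 9 10 7 2 8) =[3, 11, 8, 4, 5, 1, 6, 2, 0, 10, 7, 9]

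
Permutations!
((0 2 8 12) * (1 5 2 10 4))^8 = (12)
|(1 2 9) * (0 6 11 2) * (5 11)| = 7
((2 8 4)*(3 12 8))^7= ((2 3 12 8 4))^7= (2 12 4 3 8)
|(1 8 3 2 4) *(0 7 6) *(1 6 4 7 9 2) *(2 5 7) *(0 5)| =12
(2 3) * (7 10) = [0, 1, 3, 2, 4, 5, 6, 10, 8, 9, 7] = (2 3)(7 10)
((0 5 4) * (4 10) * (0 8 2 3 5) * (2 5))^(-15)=(2 3)(4 8 5 10)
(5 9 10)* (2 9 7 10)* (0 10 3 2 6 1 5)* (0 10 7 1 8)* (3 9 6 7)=(10)(0 3 2 6 8)(1 5)(7 9)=[3, 5, 6, 2, 4, 1, 8, 9, 0, 7, 10]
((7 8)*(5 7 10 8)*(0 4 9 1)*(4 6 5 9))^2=(10)(0 5 9)(1 6 7)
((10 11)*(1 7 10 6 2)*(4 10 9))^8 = ((1 7 9 4 10 11 6 2))^8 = (11)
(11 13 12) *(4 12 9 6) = [0, 1, 2, 3, 12, 5, 4, 7, 8, 6, 10, 13, 11, 9] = (4 12 11 13 9 6)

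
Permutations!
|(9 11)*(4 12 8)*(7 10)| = |(4 12 8)(7 10)(9 11)| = 6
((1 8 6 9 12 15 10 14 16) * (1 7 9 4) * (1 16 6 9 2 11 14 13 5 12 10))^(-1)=((1 8 9 10 13 5 12 15)(2 11 14 6 4 16 7))^(-1)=(1 15 12 5 13 10 9 8)(2 7 16 4 6 14 11)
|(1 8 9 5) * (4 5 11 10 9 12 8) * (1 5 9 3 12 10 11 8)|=7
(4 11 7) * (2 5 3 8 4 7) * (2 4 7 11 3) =[0, 1, 5, 8, 3, 2, 6, 11, 7, 9, 10, 4] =(2 5)(3 8 7 11 4)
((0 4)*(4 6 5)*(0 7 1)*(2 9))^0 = (9)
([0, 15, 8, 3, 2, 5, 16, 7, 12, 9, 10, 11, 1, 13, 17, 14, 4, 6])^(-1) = (1 12 8 2 4 16 6 17 14 15)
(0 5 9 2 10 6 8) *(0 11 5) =[0, 1, 10, 3, 4, 9, 8, 7, 11, 2, 6, 5] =(2 10 6 8 11 5 9)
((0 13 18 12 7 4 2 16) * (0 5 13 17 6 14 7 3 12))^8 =(0 5 4 6 18 16 7 17 13 2 14)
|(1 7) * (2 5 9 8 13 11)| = |(1 7)(2 5 9 8 13 11)| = 6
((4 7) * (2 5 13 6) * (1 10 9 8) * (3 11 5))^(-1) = (1 8 9 10)(2 6 13 5 11 3)(4 7)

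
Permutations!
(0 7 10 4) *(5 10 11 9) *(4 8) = (0 7 11 9 5 10 8 4) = [7, 1, 2, 3, 0, 10, 6, 11, 4, 5, 8, 9]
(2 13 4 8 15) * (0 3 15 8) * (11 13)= (0 3 15 2 11 13 4)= [3, 1, 11, 15, 0, 5, 6, 7, 8, 9, 10, 13, 12, 4, 14, 2]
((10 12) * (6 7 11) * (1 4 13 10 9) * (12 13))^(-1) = ((1 4 12 9)(6 7 11)(10 13))^(-1) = (1 9 12 4)(6 11 7)(10 13)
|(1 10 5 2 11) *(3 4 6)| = |(1 10 5 2 11)(3 4 6)| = 15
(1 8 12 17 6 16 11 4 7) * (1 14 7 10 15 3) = (1 8 12 17 6 16 11 4 10 15 3)(7 14) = [0, 8, 2, 1, 10, 5, 16, 14, 12, 9, 15, 4, 17, 13, 7, 3, 11, 6]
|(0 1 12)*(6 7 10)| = |(0 1 12)(6 7 10)| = 3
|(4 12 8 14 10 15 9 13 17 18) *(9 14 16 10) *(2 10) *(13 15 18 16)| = |(2 10 18 4 12 8 13 17 16)(9 15 14)| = 9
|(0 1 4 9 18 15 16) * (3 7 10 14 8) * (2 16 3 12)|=|(0 1 4 9 18 15 3 7 10 14 8 12 2 16)|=14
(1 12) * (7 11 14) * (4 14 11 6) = (1 12)(4 14 7 6) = [0, 12, 2, 3, 14, 5, 4, 6, 8, 9, 10, 11, 1, 13, 7]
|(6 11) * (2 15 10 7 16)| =|(2 15 10 7 16)(6 11)| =10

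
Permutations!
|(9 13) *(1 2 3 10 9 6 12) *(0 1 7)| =|(0 1 2 3 10 9 13 6 12 7)| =10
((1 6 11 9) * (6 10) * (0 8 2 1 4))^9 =((0 8 2 1 10 6 11 9 4))^9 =(11)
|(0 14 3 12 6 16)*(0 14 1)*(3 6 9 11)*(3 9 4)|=6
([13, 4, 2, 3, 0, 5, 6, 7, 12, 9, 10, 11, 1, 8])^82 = [1, 8, 2, 3, 12, 5, 6, 7, 0, 9, 10, 11, 13, 4]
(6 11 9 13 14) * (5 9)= [0, 1, 2, 3, 4, 9, 11, 7, 8, 13, 10, 5, 12, 14, 6]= (5 9 13 14 6 11)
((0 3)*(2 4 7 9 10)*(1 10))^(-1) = ((0 3)(1 10 2 4 7 9))^(-1) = (0 3)(1 9 7 4 2 10)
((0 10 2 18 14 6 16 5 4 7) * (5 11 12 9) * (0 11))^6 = ((0 10 2 18 14 6 16)(4 7 11 12 9 5))^6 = (0 16 6 14 18 2 10)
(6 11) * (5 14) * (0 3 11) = [3, 1, 2, 11, 4, 14, 0, 7, 8, 9, 10, 6, 12, 13, 5] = (0 3 11 6)(5 14)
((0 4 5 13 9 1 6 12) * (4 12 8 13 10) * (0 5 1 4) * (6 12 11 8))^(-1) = ((0 11 8 13 9 4 1 12 5 10))^(-1) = (0 10 5 12 1 4 9 13 8 11)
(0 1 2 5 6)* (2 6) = (0 1 6)(2 5) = [1, 6, 5, 3, 4, 2, 0]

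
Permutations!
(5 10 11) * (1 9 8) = [0, 9, 2, 3, 4, 10, 6, 7, 1, 8, 11, 5] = (1 9 8)(5 10 11)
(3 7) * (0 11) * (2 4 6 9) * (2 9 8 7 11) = (0 2 4 6 8 7 3 11) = [2, 1, 4, 11, 6, 5, 8, 3, 7, 9, 10, 0]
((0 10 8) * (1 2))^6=((0 10 8)(1 2))^6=(10)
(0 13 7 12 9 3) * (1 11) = [13, 11, 2, 0, 4, 5, 6, 12, 8, 3, 10, 1, 9, 7] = (0 13 7 12 9 3)(1 11)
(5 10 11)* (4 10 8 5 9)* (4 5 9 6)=(4 10 11 6)(5 8 9)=[0, 1, 2, 3, 10, 8, 4, 7, 9, 5, 11, 6]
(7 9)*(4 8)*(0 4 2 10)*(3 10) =(0 4 8 2 3 10)(7 9) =[4, 1, 3, 10, 8, 5, 6, 9, 2, 7, 0]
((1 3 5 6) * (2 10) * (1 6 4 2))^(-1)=(1 10 2 4 5 3)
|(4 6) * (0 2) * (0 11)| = |(0 2 11)(4 6)| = 6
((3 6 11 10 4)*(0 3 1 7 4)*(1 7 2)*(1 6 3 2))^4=(0 10 11 6 2)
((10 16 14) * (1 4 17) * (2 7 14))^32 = ((1 4 17)(2 7 14 10 16))^32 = (1 17 4)(2 14 16 7 10)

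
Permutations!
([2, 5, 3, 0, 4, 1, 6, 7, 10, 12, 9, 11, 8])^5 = (0 3 2)(1 5)(8 10 9 12)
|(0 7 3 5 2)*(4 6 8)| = |(0 7 3 5 2)(4 6 8)| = 15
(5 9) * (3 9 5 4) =(3 9 4) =[0, 1, 2, 9, 3, 5, 6, 7, 8, 4]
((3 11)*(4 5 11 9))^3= (3 5 9 11 4)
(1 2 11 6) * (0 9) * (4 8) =(0 9)(1 2 11 6)(4 8) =[9, 2, 11, 3, 8, 5, 1, 7, 4, 0, 10, 6]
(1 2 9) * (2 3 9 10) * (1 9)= (1 3)(2 10)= [0, 3, 10, 1, 4, 5, 6, 7, 8, 9, 2]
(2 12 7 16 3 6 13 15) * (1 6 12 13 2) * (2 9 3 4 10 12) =[0, 6, 13, 2, 10, 5, 9, 16, 8, 3, 12, 11, 7, 15, 14, 1, 4] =(1 6 9 3 2 13 15)(4 10 12 7 16)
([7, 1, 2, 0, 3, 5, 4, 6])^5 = [0, 1, 2, 3, 4, 5, 6, 7]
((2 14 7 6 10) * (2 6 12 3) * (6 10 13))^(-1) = ((2 14 7 12 3)(6 13))^(-1) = (2 3 12 7 14)(6 13)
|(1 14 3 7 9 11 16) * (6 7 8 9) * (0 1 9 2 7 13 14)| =|(0 1)(2 7 6 13 14 3 8)(9 11 16)| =42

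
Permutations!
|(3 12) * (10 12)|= |(3 10 12)|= 3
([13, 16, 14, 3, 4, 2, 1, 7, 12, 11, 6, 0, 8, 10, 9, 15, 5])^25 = [6, 2, 11, 3, 4, 9, 5, 7, 12, 13, 16, 10, 8, 1, 0, 15, 14]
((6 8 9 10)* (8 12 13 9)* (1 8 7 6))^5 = ((1 8 7 6 12 13 9 10))^5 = (1 13 7 10 12 8 9 6)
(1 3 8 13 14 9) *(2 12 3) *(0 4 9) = (0 4 9 1 2 12 3 8 13 14) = [4, 2, 12, 8, 9, 5, 6, 7, 13, 1, 10, 11, 3, 14, 0]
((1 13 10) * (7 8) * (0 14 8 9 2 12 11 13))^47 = (0 7 12 10 14 9 11 1 8 2 13)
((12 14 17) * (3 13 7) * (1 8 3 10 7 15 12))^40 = ((1 8 3 13 15 12 14 17)(7 10))^40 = (17)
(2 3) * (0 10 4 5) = (0 10 4 5)(2 3) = [10, 1, 3, 2, 5, 0, 6, 7, 8, 9, 4]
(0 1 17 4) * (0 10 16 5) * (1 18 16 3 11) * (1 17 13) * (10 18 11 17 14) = (0 11 14 10 3 17 4 18 16 5)(1 13) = [11, 13, 2, 17, 18, 0, 6, 7, 8, 9, 3, 14, 12, 1, 10, 15, 5, 4, 16]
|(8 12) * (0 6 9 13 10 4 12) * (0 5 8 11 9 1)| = |(0 6 1)(4 12 11 9 13 10)(5 8)| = 6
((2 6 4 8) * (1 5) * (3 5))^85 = (1 3 5)(2 6 4 8)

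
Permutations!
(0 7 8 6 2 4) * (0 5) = (0 7 8 6 2 4 5) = [7, 1, 4, 3, 5, 0, 2, 8, 6]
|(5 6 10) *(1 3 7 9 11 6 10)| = 6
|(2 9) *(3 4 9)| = 4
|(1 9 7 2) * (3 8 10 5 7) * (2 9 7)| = 8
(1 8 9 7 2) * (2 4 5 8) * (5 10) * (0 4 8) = (0 4 10 5)(1 2)(7 8 9) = [4, 2, 1, 3, 10, 0, 6, 8, 9, 7, 5]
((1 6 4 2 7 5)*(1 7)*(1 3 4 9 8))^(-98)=((1 6 9 8)(2 3 4)(5 7))^(-98)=(1 9)(2 3 4)(6 8)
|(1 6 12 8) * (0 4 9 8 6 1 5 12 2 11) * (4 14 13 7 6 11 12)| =|(0 14 13 7 6 2 12 11)(4 9 8 5)| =8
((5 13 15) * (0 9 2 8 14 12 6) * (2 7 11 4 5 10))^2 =(0 7 4 13 10 8 12)(2 14 6 9 11 5 15)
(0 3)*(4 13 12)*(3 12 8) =(0 12 4 13 8 3) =[12, 1, 2, 0, 13, 5, 6, 7, 3, 9, 10, 11, 4, 8]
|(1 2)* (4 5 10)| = 6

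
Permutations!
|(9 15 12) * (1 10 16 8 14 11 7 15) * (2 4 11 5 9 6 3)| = 56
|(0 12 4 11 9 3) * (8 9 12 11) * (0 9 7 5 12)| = |(0 11)(3 9)(4 8 7 5 12)| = 10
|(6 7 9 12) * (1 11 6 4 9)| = 12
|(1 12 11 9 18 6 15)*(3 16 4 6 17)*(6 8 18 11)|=|(1 12 6 15)(3 16 4 8 18 17)(9 11)|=12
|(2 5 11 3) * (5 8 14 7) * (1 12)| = |(1 12)(2 8 14 7 5 11 3)| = 14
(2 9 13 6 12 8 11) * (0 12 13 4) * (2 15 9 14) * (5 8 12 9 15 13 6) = (15)(0 9 4)(2 14)(5 8 11 13) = [9, 1, 14, 3, 0, 8, 6, 7, 11, 4, 10, 13, 12, 5, 2, 15]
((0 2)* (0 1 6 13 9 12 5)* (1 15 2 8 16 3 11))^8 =(0 9 1 16 5 13 11 8 12 6 3)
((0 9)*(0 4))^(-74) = (0 9 4)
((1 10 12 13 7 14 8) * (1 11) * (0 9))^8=((0 9)(1 10 12 13 7 14 8 11))^8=(14)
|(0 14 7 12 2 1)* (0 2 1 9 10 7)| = |(0 14)(1 2 9 10 7 12)| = 6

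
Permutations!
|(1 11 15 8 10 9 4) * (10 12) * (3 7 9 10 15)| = |(1 11 3 7 9 4)(8 12 15)| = 6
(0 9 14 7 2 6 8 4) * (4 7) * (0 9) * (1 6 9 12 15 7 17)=(1 6 8 17)(2 9 14 4 12 15 7)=[0, 6, 9, 3, 12, 5, 8, 2, 17, 14, 10, 11, 15, 13, 4, 7, 16, 1]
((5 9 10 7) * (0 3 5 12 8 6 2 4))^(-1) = (0 4 2 6 8 12 7 10 9 5 3)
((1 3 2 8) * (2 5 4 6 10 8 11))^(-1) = ((1 3 5 4 6 10 8)(2 11))^(-1) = (1 8 10 6 4 5 3)(2 11)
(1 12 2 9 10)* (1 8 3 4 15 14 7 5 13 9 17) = (1 12 2 17)(3 4 15 14 7 5 13 9 10 8) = [0, 12, 17, 4, 15, 13, 6, 5, 3, 10, 8, 11, 2, 9, 7, 14, 16, 1]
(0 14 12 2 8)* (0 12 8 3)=(0 14 8 12 2 3)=[14, 1, 3, 0, 4, 5, 6, 7, 12, 9, 10, 11, 2, 13, 8]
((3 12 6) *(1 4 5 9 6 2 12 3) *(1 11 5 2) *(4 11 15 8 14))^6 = (1 8 11 14 5 4 9 2 6 12 15) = ((1 11 5 9 6 15 8 14 4 2 12))^6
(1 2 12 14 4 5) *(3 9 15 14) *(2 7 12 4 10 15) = (1 7 12 3 9 2 4 5)(10 15 14) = [0, 7, 4, 9, 5, 1, 6, 12, 8, 2, 15, 11, 3, 13, 10, 14]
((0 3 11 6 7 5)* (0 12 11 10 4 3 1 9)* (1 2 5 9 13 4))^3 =(0 12 7 2 11 9 5 6)(1 3 13 10 4)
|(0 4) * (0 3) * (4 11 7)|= 5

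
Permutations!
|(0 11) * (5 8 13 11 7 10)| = |(0 7 10 5 8 13 11)| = 7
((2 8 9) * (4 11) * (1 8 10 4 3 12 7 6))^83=(1 11 8 3 9 12 2 7 10 6 4)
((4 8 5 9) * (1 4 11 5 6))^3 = (11)(1 6 8 4)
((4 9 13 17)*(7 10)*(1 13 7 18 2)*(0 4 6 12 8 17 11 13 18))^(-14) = ((0 4 9 7 10)(1 18 2)(6 12 8 17)(11 13))^(-14) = (0 4 9 7 10)(1 18 2)(6 8)(12 17)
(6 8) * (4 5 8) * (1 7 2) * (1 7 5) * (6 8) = (8)(1 5 6 4)(2 7) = [0, 5, 7, 3, 1, 6, 4, 2, 8]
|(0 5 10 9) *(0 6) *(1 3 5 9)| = 12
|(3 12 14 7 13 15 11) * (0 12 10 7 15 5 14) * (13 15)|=30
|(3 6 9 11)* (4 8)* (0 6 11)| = 6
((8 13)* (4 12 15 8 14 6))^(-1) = ((4 12 15 8 13 14 6))^(-1) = (4 6 14 13 8 15 12)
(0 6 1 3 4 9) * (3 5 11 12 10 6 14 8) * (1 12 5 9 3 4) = (0 14 8 4 3 1 9)(5 11)(6 12 10) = [14, 9, 2, 1, 3, 11, 12, 7, 4, 0, 6, 5, 10, 13, 8]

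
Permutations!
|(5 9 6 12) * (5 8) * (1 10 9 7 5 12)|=|(1 10 9 6)(5 7)(8 12)|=4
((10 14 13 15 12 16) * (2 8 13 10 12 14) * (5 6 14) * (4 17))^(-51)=((2 8 13 15 5 6 14 10)(4 17)(12 16))^(-51)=(2 6 13 10 5 8 14 15)(4 17)(12 16)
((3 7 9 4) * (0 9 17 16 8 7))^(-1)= (0 3 4 9)(7 8 16 17)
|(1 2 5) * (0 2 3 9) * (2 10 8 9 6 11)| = 12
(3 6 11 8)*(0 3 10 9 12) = [3, 1, 2, 6, 4, 5, 11, 7, 10, 12, 9, 8, 0] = (0 3 6 11 8 10 9 12)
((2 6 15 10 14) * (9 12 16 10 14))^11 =((2 6 15 14)(9 12 16 10))^11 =(2 14 15 6)(9 10 16 12)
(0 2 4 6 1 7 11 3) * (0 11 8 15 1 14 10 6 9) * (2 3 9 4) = (0 3 11 9)(1 7 8 15)(6 14 10) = [3, 7, 2, 11, 4, 5, 14, 8, 15, 0, 6, 9, 12, 13, 10, 1]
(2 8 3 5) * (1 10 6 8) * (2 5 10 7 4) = (1 7 4 2)(3 10 6 8) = [0, 7, 1, 10, 2, 5, 8, 4, 3, 9, 6]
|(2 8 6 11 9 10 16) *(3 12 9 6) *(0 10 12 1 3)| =10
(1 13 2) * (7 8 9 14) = (1 13 2)(7 8 9 14) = [0, 13, 1, 3, 4, 5, 6, 8, 9, 14, 10, 11, 12, 2, 7]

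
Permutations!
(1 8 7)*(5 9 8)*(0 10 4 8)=[10, 5, 2, 3, 8, 9, 6, 1, 7, 0, 4]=(0 10 4 8 7 1 5 9)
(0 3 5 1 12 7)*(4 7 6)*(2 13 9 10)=(0 3 5 1 12 6 4 7)(2 13 9 10)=[3, 12, 13, 5, 7, 1, 4, 0, 8, 10, 2, 11, 6, 9]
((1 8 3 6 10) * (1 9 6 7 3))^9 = ((1 8)(3 7)(6 10 9))^9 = (10)(1 8)(3 7)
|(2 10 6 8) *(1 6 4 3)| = 7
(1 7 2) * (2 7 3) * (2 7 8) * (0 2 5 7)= (0 2 1 3)(5 7 8)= [2, 3, 1, 0, 4, 7, 6, 8, 5]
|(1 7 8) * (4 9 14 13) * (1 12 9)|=8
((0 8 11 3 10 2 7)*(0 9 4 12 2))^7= ((0 8 11 3 10)(2 7 9 4 12))^7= (0 11 10 8 3)(2 9 12 7 4)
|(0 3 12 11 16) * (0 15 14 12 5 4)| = |(0 3 5 4)(11 16 15 14 12)| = 20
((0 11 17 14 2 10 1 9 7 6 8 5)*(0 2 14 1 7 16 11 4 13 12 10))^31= ((0 4 13 12 10 7 6 8 5 2)(1 9 16 11 17))^31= (0 4 13 12 10 7 6 8 5 2)(1 9 16 11 17)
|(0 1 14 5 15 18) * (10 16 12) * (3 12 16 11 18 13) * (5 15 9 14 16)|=13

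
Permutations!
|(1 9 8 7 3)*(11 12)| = |(1 9 8 7 3)(11 12)| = 10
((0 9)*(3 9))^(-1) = (0 9 3)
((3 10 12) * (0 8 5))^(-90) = (12)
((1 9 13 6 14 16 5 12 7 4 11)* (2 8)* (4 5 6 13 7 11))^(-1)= (1 11 12 5 7 9)(2 8)(6 16 14)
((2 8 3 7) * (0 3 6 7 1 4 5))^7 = (0 1 5 3 4)(2 7 6 8)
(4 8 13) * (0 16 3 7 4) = (0 16 3 7 4 8 13) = [16, 1, 2, 7, 8, 5, 6, 4, 13, 9, 10, 11, 12, 0, 14, 15, 3]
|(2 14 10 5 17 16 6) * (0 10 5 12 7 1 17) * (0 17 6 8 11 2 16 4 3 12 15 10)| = 26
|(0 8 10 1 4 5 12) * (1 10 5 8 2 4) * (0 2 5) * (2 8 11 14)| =|(0 5 12 8)(2 4 11 14)| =4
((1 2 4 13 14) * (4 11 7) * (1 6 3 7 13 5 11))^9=((1 2)(3 7 4 5 11 13 14 6))^9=(1 2)(3 7 4 5 11 13 14 6)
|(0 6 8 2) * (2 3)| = |(0 6 8 3 2)| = 5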